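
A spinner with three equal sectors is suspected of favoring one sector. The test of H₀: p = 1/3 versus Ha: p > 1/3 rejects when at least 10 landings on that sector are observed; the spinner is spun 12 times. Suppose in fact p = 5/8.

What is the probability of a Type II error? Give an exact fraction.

A Type II error is failing to reject when Ha holds: with p = 5/8, β = P(Y ≤ 9).
Summing C(12,j)·(5/8)^j·(3/8)^{12-j} for j = 0..9 gives 60916742361/68719476736.

60916742361/68719476736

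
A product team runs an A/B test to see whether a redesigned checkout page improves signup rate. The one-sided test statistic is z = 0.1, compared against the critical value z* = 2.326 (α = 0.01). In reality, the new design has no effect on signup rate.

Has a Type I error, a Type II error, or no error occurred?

The conventional null hypothesis is that the new design has no effect on signup rate.
Since z = 0.1 ≤ z* = 2.326, H₀ is not rejected.
H₀ is true (actually the new design has no effect on signup rate).
The decision matches the true state — no error.

Neither — the decision is correct.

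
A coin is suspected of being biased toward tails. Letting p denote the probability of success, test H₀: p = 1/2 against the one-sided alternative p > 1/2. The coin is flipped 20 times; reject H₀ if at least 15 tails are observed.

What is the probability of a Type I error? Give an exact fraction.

α = P(reject H₀ | H₀ true) = P(X ≥ 15 | p = 1/2), with X ~ Binomial(20, 1/2).
That's C(20,15) + C(20,16) + C(20,17) + C(20,18) + C(20,19) + C(20,20) over 2^20, i.e. (15504 + 4845 + 1140 + 190 + 20 + 1)/1048576 = 21700/1048576 = 5425/262144.

5425/262144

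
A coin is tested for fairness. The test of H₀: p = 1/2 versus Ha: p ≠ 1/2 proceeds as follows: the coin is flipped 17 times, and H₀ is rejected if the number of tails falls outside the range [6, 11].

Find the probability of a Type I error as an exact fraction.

The significance level is the null-hypothesis probability of the rejection region {≤5} ∪ {≥12}.
By symmetry, α = 2·P(X ≤ 5) = 2·(1 + 17 + 136 + 680 + 2380 + 6188)/131072 = 18804/131072 = 4701/32768.

4701/32768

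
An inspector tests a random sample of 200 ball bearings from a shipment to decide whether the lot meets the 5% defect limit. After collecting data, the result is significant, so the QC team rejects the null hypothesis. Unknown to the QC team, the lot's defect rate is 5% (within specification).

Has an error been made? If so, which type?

Type I error

The conventional null hypothesis here is that the lot's defect rate is 5% (within specification).
H₀ was rejected, but H₀ is actually true.
Rejecting a true null hypothesis is a Type I error (false positive).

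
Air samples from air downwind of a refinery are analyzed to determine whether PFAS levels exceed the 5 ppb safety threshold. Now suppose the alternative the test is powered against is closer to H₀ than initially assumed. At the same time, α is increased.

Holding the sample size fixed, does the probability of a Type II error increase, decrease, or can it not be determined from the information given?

The first change alone would make β increase; the second alone would make β decrease. Which effect dominates depends on the magnitudes, which are not given.

Cannot be determined from the information given.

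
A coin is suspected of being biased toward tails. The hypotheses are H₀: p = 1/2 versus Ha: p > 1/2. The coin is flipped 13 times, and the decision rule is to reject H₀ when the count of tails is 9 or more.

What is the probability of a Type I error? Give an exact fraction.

1093/8192

α = P(reject H₀ | H₀ true) = P(Y ≥ 9 | p = 1/2), with Y ~ Binomial(13, 1/2).
Summing the upper tail: (715 + 286 + 78 + 13 + 1) / 2^13 = 1093/8192.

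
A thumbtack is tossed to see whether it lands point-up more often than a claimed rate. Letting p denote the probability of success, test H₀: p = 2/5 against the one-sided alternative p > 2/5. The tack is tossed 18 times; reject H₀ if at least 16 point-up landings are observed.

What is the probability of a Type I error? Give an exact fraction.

97583104/3814697265625

α = P(reject H₀ | H₀ true) = P(K ≥ 16 | p = 2/5), with K ~ Binomial(18, 2/5).
P(K ≥ 16) = Σ_{j=16}^{18} C(18,j)·(2/5)^j·(3/5)^{18-j} = 97583104/3814697265625.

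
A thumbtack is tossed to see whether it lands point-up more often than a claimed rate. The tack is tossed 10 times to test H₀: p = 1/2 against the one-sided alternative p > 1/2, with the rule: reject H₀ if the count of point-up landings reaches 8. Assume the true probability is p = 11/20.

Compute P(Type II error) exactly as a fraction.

A Type II error is failing to reject when Ha holds: with p = 11/20, β = P(S ≤ 7).
Equivalently, β = 1 − P(S ≥ 8) = 2305127290491/2560000000000.

2305127290491/2560000000000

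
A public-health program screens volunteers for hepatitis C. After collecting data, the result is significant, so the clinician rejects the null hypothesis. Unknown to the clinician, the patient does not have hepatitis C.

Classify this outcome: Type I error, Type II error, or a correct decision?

Type I error

The conventional null hypothesis here is that the patient does not have hepatitis C.
H₀ was rejected, but H₀ is actually true.
Rejecting a true null hypothesis is a Type I error (false positive).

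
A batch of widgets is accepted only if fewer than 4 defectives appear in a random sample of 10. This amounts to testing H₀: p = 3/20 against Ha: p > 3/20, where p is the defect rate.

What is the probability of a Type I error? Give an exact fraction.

127922685129/2560000000000

The significance level is the probability, assuming p = 3/20, of seeing 4 or more defectives in 10 draws.
Via the complement, α = 1 − Σ_{j=0}^{3} C(10,j)(3/20)^j(17/20)^{10-j} = 127922685129/2560000000000.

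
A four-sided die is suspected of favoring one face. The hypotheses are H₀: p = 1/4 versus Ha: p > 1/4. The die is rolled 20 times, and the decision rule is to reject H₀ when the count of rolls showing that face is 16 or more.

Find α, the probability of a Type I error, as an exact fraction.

The Type I error probability is α = P(K ≥ 16) computed under H₀, where K ~ Binomial(20, 1/4).
Adding the binomial terms for j = 16 through 20 with p = 1/4 yields 106249/274877906944.

106249/274877906944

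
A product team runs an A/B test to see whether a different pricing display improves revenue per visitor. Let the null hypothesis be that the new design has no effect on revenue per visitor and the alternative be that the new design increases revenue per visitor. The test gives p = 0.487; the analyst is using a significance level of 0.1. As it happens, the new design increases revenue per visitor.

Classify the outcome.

Since p = 0.487 ≥ α = 0.1, H₀ is not rejected.
H₀ is false (actually the new design increases revenue per visitor).
Failing to reject a false H₀ is a Type II error.

Type II error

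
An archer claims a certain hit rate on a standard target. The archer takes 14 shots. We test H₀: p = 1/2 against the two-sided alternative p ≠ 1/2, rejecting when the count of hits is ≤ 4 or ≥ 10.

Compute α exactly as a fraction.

1471/8192

α = P(K ≤ 4 or K ≥ 10 | p = 1/2), K ~ Binomial(14, 1/2).
Each tail has probability (1 + 14 + 91 + 364 + 1001)/16384; doubling gives α = 2942/16384 = 1471/8192.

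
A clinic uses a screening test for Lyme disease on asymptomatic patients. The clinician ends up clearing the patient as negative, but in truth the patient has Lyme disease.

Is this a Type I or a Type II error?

The null hypothesis here is that the patient does not have Lyme disease.
'Clearing the patient as negative' corresponds to failing to reject H₀.
H₀ was not rejected but H₀ is false — a Type II error (false negative).

Type II error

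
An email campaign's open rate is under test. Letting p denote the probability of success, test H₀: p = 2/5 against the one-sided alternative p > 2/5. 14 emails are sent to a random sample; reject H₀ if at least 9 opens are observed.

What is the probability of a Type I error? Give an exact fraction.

α = P(reject H₀ | H₀ true) = P(Y ≥ 9 | p = 2/5), with Y ~ Binomial(14, 2/5).
Adding the binomial terms for j = 9 through 14 with p = 2/5 yields 355950592/6103515625.

355950592/6103515625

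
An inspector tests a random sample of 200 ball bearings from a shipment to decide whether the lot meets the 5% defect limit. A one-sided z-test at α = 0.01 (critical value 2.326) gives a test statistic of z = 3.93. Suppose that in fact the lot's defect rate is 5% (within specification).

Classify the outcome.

The conventional null hypothesis is that the lot's defect rate is 5% (within specification).
Since z = 3.93 > z* = 2.326, H₀ is rejected.
H₀ is true (actually the lot's defect rate is 5% (within specification)).
Rejecting a true H₀ is a Type I error.

Type I error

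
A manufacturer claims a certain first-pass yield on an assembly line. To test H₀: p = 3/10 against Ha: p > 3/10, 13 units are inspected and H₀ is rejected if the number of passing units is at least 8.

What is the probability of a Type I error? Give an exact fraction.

45557031771/2500000000000

α = P(reject H₀ | H₀ true) = P(X ≥ 8 | p = 3/10), with X ~ Binomial(13, 3/10).
P(X ≥ 8) = Σ_{j=8}^{13} C(13,j)·(3/10)^j·(7/10)^{13-j} = 45557031771/2500000000000.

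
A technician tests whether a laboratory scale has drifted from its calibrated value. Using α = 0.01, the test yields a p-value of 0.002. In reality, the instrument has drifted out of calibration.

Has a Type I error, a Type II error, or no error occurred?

The conventional null hypothesis is that the instrument is correctly calibrated.
Since p = 0.002 < α = 0.01, H₀ is rejected.
H₀ is false (actually the instrument has drifted out of calibration).
The decision matches the true state — no error.

Neither — the decision is correct.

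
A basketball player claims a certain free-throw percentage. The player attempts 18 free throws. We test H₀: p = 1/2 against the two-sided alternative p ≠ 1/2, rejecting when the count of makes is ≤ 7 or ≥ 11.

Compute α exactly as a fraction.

Under H₀, Y ~ Binomial(18, 1/2); α is the probability of landing in either tail, P(Y ≤ 7) + P(Y ≥ 11).
Each tail has probability (1 + 18 + 153 + 816 + 3060 + 8568 + 18564 + 31824)/262144; doubling gives α = 126008/262144 = 15751/32768.

15751/32768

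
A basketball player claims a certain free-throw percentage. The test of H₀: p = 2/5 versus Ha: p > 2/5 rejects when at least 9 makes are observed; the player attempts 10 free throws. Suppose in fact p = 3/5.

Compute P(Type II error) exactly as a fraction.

9312916/9765625

A Type II error is failing to reject when Ha holds: with p = 3/5, β = P(X ≤ 8).
Adding the binomial probabilities P(X=0)+…+P(X=8) at p = 3/5 gives 9312916/9765625.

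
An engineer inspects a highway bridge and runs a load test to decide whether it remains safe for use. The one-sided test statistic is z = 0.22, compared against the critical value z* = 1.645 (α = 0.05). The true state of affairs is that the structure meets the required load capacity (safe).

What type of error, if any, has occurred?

No error (correct decision).

The conventional null hypothesis is that the structure meets the required load capacity (safe).
Since z = 0.22 ≤ z* = 1.645, H₀ is not rejected.
H₀ is true (actually the structure meets the required load capacity (safe)).
The decision matches the true state — no error.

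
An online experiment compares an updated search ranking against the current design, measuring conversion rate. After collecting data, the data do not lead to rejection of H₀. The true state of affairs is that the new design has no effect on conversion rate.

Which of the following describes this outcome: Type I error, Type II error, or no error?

Neither — the decision is correct.

The conventional null hypothesis here is that the new design has no effect on conversion rate.
The test retained a true H₀ — the decision matches the true state.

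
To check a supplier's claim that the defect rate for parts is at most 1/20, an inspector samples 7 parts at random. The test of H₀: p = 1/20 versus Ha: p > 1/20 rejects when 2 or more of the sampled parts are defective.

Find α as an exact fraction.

28403547/640000000

α = P(reject H₀ | H₀ true) = P(Y ≥ 2 | p = 1/20), Y ~ Binomial(7, 1/20).
α = 1 − P(Y ≤ 1) = 1 − 611596453/640000000 = 28403547/640000000.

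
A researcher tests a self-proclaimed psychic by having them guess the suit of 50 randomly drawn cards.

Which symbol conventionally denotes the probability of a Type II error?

β

P(Type II error) = P(fail to reject H₀ | H₀ false) = β.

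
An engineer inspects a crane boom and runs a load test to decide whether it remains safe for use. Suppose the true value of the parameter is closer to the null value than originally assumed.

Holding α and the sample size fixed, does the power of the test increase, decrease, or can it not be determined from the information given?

A smaller departure from H₀ means the test statistic under Ha is distributed closer to where it would be under H₀; rejection becomes less likely.
Since power = 1 − β and β increases, power decreases.

It decreases.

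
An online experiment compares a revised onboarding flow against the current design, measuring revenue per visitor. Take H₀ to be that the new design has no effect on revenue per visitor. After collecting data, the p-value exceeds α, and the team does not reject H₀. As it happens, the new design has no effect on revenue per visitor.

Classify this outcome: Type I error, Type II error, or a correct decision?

No error (correct decision).

The test retained a true H₀ — the decision matches the true state.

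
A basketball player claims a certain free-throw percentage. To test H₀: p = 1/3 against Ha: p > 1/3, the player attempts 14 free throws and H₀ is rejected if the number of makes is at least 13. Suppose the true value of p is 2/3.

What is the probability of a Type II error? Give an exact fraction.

4651897/4782969

Under the alternative p = 2/3, X ~ Binomial(14, 2/3); β is the probability the test does not reject, P(X < 13).
Equivalently, β = 1 − P(X ≥ 13) = 4651897/4782969.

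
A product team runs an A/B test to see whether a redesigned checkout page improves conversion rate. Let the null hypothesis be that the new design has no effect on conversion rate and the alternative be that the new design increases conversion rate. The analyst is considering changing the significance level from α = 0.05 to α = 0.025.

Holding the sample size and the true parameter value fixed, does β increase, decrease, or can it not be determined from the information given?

Lowering α raises the bar for rejection; under Ha, the test now fails to reject on outcomes it previously would have rejected.

It increases.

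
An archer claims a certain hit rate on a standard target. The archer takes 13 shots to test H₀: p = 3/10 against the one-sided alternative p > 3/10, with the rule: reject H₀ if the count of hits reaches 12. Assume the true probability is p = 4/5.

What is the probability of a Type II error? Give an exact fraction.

β = P(fail to reject H₀ | Ha true) = P(Y ≤ 11 | p = 4/5), Y ~ Binomial(13, 4/5).
Adding the binomial probabilities P(Y=0)+…+P(Y=11) at p = 4/5 gives 935490453/1220703125.

935490453/1220703125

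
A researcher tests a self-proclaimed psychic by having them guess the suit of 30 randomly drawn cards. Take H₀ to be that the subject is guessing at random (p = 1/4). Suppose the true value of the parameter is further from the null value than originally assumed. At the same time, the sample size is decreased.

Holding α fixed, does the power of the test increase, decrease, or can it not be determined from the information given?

Cannot be determined from the information given.

The first change alone would make β decrease; the second alone would make β increase. Which effect dominates depends on the magnitudes, which are not given.
Since power = 1 − β, the effect on power is likewise indeterminate.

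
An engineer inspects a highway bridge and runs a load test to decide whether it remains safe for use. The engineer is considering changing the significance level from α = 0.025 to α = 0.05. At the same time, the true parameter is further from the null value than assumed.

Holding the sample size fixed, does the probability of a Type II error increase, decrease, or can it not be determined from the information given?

With a larger α the critical value moves toward the center, so more of the Ha sampling distribution lies in the rejection region. A bigger departure from H₀ is easier for the test to detect, so it fails to reject less often. Both changes push β in the same direction.

It decreases.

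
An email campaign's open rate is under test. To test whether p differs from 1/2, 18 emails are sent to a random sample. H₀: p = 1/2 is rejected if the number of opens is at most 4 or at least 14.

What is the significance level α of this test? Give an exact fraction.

α = P(K ≤ 4 or K ≥ 14 | p = 1/2), K ~ Binomial(18, 1/2).
By symmetry, α = 2·P(K ≤ 4) = 2·(1 + 18 + 153 + 816 + 3060)/262144 = 8096/262144 = 253/8192.

253/8192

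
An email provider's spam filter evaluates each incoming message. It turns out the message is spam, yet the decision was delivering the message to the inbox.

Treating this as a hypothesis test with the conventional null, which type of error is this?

The null hypothesis here is that the message is legitimate (not spam).
'Delivering the message to the inbox' corresponds to failing to reject H₀.
H₀ was not rejected but H₀ is false — a Type II error (false negative).

Type II error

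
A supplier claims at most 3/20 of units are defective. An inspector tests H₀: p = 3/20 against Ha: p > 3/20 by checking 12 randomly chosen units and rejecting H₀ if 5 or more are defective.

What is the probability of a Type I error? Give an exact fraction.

Under H₀, K ~ Binomial(12, 3/20); the Type I error rate is P(K ≥ 5).
Via the complement, α = 1 − Σ_{j=0}^{4} C(12,j)(3/20)^j(17/20)^{12-j} = 9798413783967/409600000000000.

9798413783967/409600000000000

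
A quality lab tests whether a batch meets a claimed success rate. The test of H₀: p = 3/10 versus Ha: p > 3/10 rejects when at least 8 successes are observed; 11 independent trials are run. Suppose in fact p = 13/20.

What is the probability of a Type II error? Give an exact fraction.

A Type II error is failing to reject when Ha holds: with p = 13/20, β = P(S ≤ 7).
Summing C(11,j)·(13/20)^j·(7/20)^{11-j} for j = 0..7 gives 2941183244209/5120000000000.

2941183244209/5120000000000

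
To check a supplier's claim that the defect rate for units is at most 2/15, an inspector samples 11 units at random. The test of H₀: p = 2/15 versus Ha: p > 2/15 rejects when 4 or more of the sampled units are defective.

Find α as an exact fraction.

27663615392/576650390625

α = P(reject H₀ | H₀ true) = P(K ≥ 4 | p = 2/15), K ~ Binomial(11, 2/15).
Via the complement, α = 1 − Σ_{j=0}^{3} C(11,j)(2/15)^j(13/15)^{11-j} = 27663615392/576650390625.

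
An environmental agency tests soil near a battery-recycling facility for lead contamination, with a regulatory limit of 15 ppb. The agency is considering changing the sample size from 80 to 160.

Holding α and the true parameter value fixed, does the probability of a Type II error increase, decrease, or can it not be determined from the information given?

More data shrinks sampling variability; the test statistic under Ha concentrates further from the null value, making rejection more likely.

It decreases.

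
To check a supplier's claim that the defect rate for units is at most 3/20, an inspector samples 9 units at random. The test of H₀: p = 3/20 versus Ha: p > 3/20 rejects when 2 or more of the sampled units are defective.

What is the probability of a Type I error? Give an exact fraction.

51266668149/128000000000

α = P(reject H₀ | H₀ true) = P(K ≥ 2 | p = 3/20), K ~ Binomial(9, 3/20).
α = 1 − P(K ≤ 1) = 1 − 76733331851/128000000000 = 51266668149/128000000000.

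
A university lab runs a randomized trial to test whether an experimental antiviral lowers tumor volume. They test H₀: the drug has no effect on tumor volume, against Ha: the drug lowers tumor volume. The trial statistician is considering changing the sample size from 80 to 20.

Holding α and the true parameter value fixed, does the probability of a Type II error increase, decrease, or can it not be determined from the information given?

It increases.

Reducing n widens both sampling distributions, so the test has less ability to distinguish Ha from H₀.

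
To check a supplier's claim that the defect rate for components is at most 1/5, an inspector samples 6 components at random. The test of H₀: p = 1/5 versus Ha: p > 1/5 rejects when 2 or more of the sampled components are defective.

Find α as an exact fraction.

1077/3125

α = P(reject H₀ | H₀ true) = P(X ≥ 2 | p = 1/5), X ~ Binomial(6, 1/5).
Computing the lower-tail complement: 1 − 2048/3125 = 1077/3125.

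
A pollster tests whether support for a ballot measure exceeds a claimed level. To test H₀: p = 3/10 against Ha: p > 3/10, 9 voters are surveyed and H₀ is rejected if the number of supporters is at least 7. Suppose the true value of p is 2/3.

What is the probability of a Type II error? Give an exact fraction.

12259/19683

β = P(fail to reject H₀ | Ha true) = P(K ≤ 6 | p = 2/3), K ~ Binomial(9, 2/3).
Adding the binomial probabilities P(K=0)+…+P(K=6) at p = 2/3 gives 12259/19683.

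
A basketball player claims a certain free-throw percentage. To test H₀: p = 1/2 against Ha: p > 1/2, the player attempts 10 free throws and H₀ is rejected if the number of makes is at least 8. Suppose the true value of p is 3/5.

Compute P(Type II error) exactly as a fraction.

β = P(fail to reject H₀ | Ha true) = P(X ≤ 7 | p = 3/5), X ~ Binomial(10, 3/5).
Summing C(10,j)·(3/5)^j·(2/5)^{10-j} for j = 0..7 gives 8131936/9765625.

8131936/9765625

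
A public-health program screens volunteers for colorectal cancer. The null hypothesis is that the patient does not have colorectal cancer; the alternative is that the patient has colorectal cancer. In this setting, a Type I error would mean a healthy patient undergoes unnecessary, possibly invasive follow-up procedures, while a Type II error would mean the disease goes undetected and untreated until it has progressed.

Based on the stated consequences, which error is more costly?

The Type II consequence (the disease goes undetected and untreated until it has progressed) is more severe than the Type I consequence (a healthy patient undergoes unnecessary, possibly invasive follow-up procedures).

Type II error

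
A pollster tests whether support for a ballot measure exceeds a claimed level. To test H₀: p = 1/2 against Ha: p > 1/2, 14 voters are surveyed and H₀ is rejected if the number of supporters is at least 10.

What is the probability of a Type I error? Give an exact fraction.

α = P(reject H₀ | H₀ true) = P(X ≥ 10 | p = 1/2), with X ~ Binomial(14, 1/2).
P(X ≥ 10) = [C(14,10) + C(14,11) + C(14,12) + C(14,13) + C(14,14)] / 2^14 = (1001 + 364 + 91 + 14 + 1) / 16384 = 1471/16384.

1471/16384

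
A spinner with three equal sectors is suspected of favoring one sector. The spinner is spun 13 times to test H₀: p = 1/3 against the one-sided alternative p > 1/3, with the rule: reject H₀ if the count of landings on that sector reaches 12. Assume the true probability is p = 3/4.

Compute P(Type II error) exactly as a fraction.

β = P(fail to reject H₀ | Ha true) = P(K ≤ 11 | p = 3/4), K ~ Binomial(13, 3/4).
Adding the binomial probabilities P(K=0)+…+P(K=11) at p = 3/4 gives 3662863/4194304.

3662863/4194304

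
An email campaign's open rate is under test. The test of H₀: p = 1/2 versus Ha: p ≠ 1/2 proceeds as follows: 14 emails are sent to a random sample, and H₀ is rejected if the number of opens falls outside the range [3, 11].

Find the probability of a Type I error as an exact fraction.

α = P(K ≤ 2 or K ≥ 12 | p = 1/2), K ~ Binomial(14, 1/2).
The two tails are symmetric, so α = 2·(1 + 14 + 91)/2^14 = 212/16384 = 53/4096.

53/4096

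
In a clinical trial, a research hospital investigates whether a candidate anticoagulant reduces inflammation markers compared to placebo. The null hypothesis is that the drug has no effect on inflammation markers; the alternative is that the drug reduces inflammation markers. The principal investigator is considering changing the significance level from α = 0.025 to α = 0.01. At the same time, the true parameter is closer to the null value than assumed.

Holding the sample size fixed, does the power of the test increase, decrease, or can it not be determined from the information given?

It decreases.

Tightening α shrinks the rejection region. When Ha holds, fewer sample outcomes clear the stricter threshold, so more fall in the acceptance region. When the true parameter is near the null value, the test has a harder time distinguishing Ha from H₀. Both changes push β in the same direction.
Since power = 1 − β and β increases, power decreases.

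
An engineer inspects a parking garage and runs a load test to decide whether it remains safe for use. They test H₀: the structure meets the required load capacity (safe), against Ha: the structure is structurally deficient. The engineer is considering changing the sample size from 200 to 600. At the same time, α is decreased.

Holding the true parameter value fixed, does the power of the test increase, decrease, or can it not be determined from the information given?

The first change alone would make β decrease; the second alone would make β increase. Which effect dominates depends on the magnitudes, which are not given.
Since power = 1 − β, the effect on power is likewise indeterminate.

Cannot be determined from the information given.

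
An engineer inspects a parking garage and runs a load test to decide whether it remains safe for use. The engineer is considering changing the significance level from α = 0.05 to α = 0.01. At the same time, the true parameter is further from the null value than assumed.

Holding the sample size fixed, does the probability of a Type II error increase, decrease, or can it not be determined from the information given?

Cannot be determined from the information given.

The first change alone would make β increase; the second alone would make β decrease. Which effect dominates depends on the magnitudes, which are not given.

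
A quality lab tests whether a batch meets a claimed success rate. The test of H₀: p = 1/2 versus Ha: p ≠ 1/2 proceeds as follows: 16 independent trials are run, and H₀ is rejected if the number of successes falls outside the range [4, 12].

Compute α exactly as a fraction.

α = P(X ≤ 3 or X ≥ 13 | p = 1/2), X ~ Binomial(16, 1/2).
The two tails are symmetric, so α = 2·(1 + 16 + 120 + 560)/2^16 = 1394/65536 = 697/32768.

697/32768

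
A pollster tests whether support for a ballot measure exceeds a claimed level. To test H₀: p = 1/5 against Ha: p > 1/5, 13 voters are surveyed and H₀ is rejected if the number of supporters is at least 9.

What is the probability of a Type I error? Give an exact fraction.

Under H₀, Y ~ Binomial(13, 1/5), and α = P(Y ≥ 9).
Adding the binomial terms for j = 9 through 13 with p = 1/5 yields 40529/244140625.

40529/244140625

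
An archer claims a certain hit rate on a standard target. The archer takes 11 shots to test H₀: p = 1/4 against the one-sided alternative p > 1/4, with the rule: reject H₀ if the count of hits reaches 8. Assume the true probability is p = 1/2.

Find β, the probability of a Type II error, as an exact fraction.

227/256

β = P(fail to reject H₀ | Ha true) = P(K ≤ 7 | p = 1/2), K ~ Binomial(11, 1/2).
Equivalently, β = 1 − P(K ≥ 8) = 227/256.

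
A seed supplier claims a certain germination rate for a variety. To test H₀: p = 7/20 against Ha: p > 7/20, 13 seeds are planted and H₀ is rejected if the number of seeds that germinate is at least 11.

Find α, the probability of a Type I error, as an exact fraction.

14250593836801/40960000000000000

Under H₀, Y ~ Binomial(13, 7/20), and α = P(Y ≥ 11).
Summing C(13,j)(7/20)^j(13/20)^{13−j} for j = 11,…,13 gives 14250593836801/40960000000000000.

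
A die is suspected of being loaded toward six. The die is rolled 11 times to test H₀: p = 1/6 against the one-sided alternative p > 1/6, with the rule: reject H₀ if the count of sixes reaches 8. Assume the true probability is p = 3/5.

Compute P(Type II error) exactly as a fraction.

Under the alternative p = 3/5, S ~ Binomial(11, 3/5); β is the probability the test does not reject, P(S < 8).
Adding the binomial probabilities P(S=0)+…+P(S=7) at p = 3/5 gives 6872224/9765625.

6872224/9765625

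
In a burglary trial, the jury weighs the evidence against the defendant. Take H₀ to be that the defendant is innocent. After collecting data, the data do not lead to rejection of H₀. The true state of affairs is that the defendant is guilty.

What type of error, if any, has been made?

H₀ was not rejected, but H₀ is actually false.
Failing to reject a false null hypothesis is a Type II error (false negative).

Type II error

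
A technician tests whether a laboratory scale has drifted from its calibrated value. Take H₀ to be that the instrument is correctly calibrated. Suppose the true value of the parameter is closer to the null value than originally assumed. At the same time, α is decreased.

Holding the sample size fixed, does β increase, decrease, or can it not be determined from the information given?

When the true parameter is near the null value, the test has a harder time distinguishing Ha from H₀. Lowering α raises the bar for rejection; under Ha, the test now fails to reject on outcomes it previously would have rejected. Both changes push β in the same direction.

It increases.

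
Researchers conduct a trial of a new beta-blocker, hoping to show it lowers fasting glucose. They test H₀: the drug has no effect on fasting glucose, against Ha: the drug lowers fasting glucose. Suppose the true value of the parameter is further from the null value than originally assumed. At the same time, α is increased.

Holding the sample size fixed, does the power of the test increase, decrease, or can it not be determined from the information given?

A bigger departure from H₀ is easier for the test to detect, so it fails to reject less often. A larger α widens the rejection region, so when the alternative is true more outcomes lead to rejection — failing to reject becomes less likely. Both changes push β in the same direction.
Since power = 1 − β and β decreases, power increases.

It increases.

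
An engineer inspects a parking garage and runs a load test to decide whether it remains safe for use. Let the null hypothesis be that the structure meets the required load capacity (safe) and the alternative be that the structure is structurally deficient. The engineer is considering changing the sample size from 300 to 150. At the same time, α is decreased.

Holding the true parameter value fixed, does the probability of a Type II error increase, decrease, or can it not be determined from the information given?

With less data the test statistic is noisier; under Ha, more outcomes land inside the acceptance region. Tightening α shrinks the rejection region. When Ha holds, fewer sample outcomes clear the stricter threshold, so more fall in the acceptance region. Both changes push β in the same direction.

It increases.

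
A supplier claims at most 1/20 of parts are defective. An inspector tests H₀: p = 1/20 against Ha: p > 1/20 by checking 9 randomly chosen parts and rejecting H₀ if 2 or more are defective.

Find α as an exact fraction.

α = P(reject H₀ | H₀ true) = P(X ≥ 2 | p = 1/20), X ~ Binomial(9, 1/20).
Computing the lower-tail complement: 1 − 118884941287/128000000000 = 9115058713/128000000000.

9115058713/128000000000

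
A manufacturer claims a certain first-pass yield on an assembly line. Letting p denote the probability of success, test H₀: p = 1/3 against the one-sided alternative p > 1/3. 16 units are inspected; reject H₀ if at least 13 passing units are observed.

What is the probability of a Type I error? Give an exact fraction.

4993/43046721

Under H₀, X ~ Binomial(16, 1/3), and α = P(X ≥ 13).
P(X ≥ 13) = Σ_{j=13}^{16} C(16,j)·(1/3)^j·(2/3)^{16-j} = 4993/43046721.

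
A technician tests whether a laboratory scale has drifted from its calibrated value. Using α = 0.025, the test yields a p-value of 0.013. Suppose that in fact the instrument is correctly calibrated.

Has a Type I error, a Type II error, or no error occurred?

The conventional null hypothesis is that the instrument is correctly calibrated.
Since p = 0.013 < α = 0.025, H₀ is rejected.
H₀ is true (actually the instrument is correctly calibrated).
Rejecting a true H₀ is a Type I error.

Type I error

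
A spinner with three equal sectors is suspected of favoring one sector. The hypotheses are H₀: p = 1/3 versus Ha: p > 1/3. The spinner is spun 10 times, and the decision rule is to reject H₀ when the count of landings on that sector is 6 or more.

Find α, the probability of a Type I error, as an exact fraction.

α = P(reject H₀ | H₀ true) = P(K ≥ 6 | p = 1/3), with K ~ Binomial(10, 1/3).
Adding the binomial terms for j = 6 through 10 with p = 1/3 yields 1507/19683.

1507/19683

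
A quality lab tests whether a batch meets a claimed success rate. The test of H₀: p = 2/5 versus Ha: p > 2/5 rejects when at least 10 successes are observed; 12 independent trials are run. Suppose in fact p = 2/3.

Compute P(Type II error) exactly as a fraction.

A Type II error is failing to reject when Ha holds: with p = 2/3, β = P(X ≤ 9).
Equivalently, β = 1 − P(X ≥ 10) = 435185/531441.

435185/531441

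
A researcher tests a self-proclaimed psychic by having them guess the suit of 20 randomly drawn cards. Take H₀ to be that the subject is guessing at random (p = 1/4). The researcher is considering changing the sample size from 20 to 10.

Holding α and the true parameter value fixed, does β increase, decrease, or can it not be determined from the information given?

It increases.

Reducing n widens both sampling distributions, so the test has less ability to distinguish Ha from H₀.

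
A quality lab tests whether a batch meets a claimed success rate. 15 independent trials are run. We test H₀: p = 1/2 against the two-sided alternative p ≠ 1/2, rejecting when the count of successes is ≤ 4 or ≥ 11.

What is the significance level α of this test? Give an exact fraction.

Under H₀, S ~ Binomial(15, 1/2); α is the probability of landing in either tail, P(S ≤ 4) + P(S ≥ 11).
Each tail has probability (1 + 15 + 105 + 455 + 1365)/32768; doubling gives α = 3882/32768 = 1941/16384.

1941/16384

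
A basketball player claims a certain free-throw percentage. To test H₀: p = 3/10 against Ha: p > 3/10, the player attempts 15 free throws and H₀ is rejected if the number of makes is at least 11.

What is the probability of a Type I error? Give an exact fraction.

The Type I error probability is α = P(Y ≥ 11) computed under H₀, where Y ~ Binomial(15, 3/10).
Adding the binomial terms for j = 11 through 15 with p = 3/10 yields 672234069807/1000000000000000.

672234069807/1000000000000000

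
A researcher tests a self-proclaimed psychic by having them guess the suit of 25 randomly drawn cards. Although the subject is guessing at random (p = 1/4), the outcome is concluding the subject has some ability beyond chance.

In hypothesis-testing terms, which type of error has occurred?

Type I error

The null hypothesis here is that the subject is guessing at random (p = 1/4).
'Concluding the subject has some ability beyond chance' corresponds to rejecting H₀.
H₀ was rejected but H₀ is true — a Type I error (false positive).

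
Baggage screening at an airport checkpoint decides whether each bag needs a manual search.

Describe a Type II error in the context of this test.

A Type II error would mean concluding that the bag contains no prohibited items (or at least failing to establish that the bag contains a prohibited item) when in fact the bag contains a prohibited item.

With the conventional null hypothesis that the bag contains no prohibited items:
A Type II error is failing to reject H₀ when H₀ is false.
Here that means letting the bag through when actually the bag contains a prohibited item.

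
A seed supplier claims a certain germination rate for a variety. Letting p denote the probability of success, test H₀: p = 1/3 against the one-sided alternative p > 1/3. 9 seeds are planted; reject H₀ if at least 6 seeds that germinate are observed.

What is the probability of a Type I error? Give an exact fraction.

The Type I error probability is α = P(Y ≥ 6) computed under H₀, where Y ~ Binomial(9, 1/3).
Summing C(9,j)(1/3)^j(2/3)^{9−j} for j = 6,…,9 gives 835/19683.

835/19683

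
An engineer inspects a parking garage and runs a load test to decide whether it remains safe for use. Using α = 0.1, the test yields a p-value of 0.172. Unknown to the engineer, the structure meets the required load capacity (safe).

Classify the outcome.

No error (correct decision).

The conventional null hypothesis is that the structure meets the required load capacity (safe).
Since p = 0.172 ≥ α = 0.1, H₀ is not rejected.
H₀ is true (actually the structure meets the required load capacity (safe)).
The decision matches the true state — no error.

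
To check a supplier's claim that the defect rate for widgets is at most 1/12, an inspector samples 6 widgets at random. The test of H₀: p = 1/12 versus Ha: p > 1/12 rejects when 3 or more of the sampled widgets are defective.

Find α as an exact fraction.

Under H₀, S ~ Binomial(6, 1/12); the Type I error rate is P(S ≥ 3).
Computing the lower-tail complement: 1 − 1478741/1492992 = 14251/1492992.

14251/1492992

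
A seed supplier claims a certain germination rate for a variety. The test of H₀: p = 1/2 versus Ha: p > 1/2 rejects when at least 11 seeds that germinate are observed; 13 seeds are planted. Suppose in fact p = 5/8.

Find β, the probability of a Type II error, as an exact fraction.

252368141319/274877906944

β = P(fail to reject H₀ | Ha true) = P(K ≤ 10 | p = 5/8), K ~ Binomial(13, 5/8).
Adding the binomial probabilities P(K=0)+…+P(K=10) at p = 5/8 gives 252368141319/274877906944.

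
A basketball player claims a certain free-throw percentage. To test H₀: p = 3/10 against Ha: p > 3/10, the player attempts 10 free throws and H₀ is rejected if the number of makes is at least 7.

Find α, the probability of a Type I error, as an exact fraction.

6620049/625000000

Under H₀, S ~ Binomial(10, 3/10), and α = P(S ≥ 7).
Summing C(10,j)(3/10)^j(7/10)^{10−j} for j = 7,…,10 gives 6620049/625000000.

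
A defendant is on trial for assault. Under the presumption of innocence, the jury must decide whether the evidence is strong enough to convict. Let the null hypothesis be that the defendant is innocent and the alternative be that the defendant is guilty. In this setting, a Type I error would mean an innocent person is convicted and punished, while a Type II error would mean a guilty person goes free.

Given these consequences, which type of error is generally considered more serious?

The Type I consequence (an innocent person is convicted and punished) is more severe than the Type II consequence (a guilty person goes free).

Type I error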